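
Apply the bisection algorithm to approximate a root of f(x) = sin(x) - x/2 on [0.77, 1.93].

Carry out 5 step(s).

f(x) = sin(x) - x/2
Initial interval: [0.77, 1.93]

Iteration 1:
  c_1 = (0.770000 + 1.930000)/2 = 1.350000
  f(c_1) = f(1.350000) = 0.300723
  f(a) × f(c) ≥ 0, new interval: [1.350000, 1.930000]
Iteration 2:
  c_2 = (1.350000 + 1.930000)/2 = 1.640000
  f(c_2) = f(1.640000) = 0.177606
  f(a) × f(c) ≥ 0, new interval: [1.640000, 1.930000]
Iteration 3:
  c_3 = (1.640000 + 1.930000)/2 = 1.785000
  f(c_3) = f(1.785000) = 0.084646
  f(a) × f(c) ≥ 0, new interval: [1.785000, 1.930000]
Iteration 4:
  c_4 = (1.785000 + 1.930000)/2 = 1.857500
  f(c_4) = f(1.857500) = 0.030431
  f(a) × f(c) ≥ 0, new interval: [1.857500, 1.930000]
Iteration 5:
  c_5 = (1.857500 + 1.930000)/2 = 1.893750
  f(c_5) = f(1.893750) = 0.001427
  f(a) × f(c) ≥ 0, new interval: [1.893750, 1.930000]

After 5 iteration(s), the approximation is c_5 = 1.893750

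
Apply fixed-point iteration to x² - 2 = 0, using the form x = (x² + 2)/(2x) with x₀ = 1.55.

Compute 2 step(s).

Equation: x² - 2 = 0
Fixed-point form: x = (x² + 2)/(2x)
x₀ = 1.55

x_1 = g(1.550000) = 1.420161
x_2 = g(1.420161) = 1.414226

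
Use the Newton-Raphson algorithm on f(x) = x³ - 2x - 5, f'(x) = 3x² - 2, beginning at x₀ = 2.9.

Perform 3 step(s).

f(x) = x³ - 2x - 5
f'(x) = 3x² - 2
x₀ = 2.9

Newton-Raphson formula: x_{n+1} = x_n - f(x_n)/f'(x_n)

Iteration 1:
  f(2.900000) = 13.589000
  f'(2.900000) = 23.230000
  x_1 = 2.900000 - 13.589000/23.230000 = 2.315024
Iteration 2:
  f(2.315024) = 2.776939
  f'(2.315024) = 14.078004
  x_2 = 2.315024 - 2.776939/14.078004 = 2.117770
Iteration 3:
  f(2.117770) = 0.262551
  f'(2.117770) = 11.454848
  x_3 = 2.117770 - 0.262551/11.454848 = 2.094849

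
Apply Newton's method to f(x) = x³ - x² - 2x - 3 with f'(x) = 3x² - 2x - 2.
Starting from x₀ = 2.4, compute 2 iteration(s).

f(x) = x³ - x² - 2x - 3
f'(x) = 3x² - 2x - 2
x₀ = 2.4

Newton-Raphson formula: x_{n+1} = x_n - f(x_n)/f'(x_n)

Iteration 1:
  f(2.400000) = 0.264000
  f'(2.400000) = 10.480000
  x_1 = 2.400000 - 0.264000/10.480000 = 2.374809
Iteration 2:
  f(2.374809) = 0.003918
  f'(2.374809) = 10.169537
  x_2 = 2.374809 - 0.003918/10.169537 = 2.374424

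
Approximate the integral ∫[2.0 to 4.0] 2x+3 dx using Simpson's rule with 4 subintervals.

f(x) = 2x+3
a = 2.0, b = 4.0, n = 4
h = (b - a)/n = 0.500000

Simpson's rule: (h/3)[f(x₀) + 4f(x₁) + 2f(x₂) + ... + f(xₙ)]

x_0 = 2.0000, f(x_0) = 7.000000, coefficient = 1
x_1 = 2.5000, f(x_1) = 8.000000, coefficient = 4
x_2 = 3.0000, f(x_2) = 9.000000, coefficient = 2
x_3 = 3.5000, f(x_3) = 10.000000, coefficient = 4
x_4 = 4.0000, f(x_4) = 11.000000, coefficient = 1

I ≈ (0.500000/3) × 108.000000 = 18.000000
Exact value: 18.000000
Error: 0.000000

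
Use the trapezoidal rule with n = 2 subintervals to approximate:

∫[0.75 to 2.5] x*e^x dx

f(x) = x*e^x
a = 0.75, b = 2.5, n = 2
h = (b - a)/n = 0.875000

Trapezoidal rule: (h/2)[f(x₀) + 2f(x₁) + 2f(x₂) + ... + f(xₙ)]

x_0 = 0.7500, f(x_0) = 1.587750, coefficient = 1
x_1 = 1.6250, f(x_1) = 8.252431, coefficient = 2
x_2 = 2.5000, f(x_2) = 30.456235, coefficient = 1

I ≈ (0.875000/2) × 48.548847 = 21.240120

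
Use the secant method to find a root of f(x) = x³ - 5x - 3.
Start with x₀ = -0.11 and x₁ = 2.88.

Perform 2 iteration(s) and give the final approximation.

f(x) = x³ - 5x - 3
x₀ = -0.11, x₁ = 2.88

Secant formula: x_{n+1} = x_n - f(x_n)(x_n - x_{n-1})/(f(x_n) - f(x_{n-1}))

Iteration 1:
  f(-0.110000) = -2.451331
  f(2.880000) = 6.487872
  x_2 = 2.880000 - 6.487872×(2.880000 - (-0.110000))/(6.487872 - (-2.451331))
       = 0.709925
Iteration 2:
  f(2.880000) = 6.487872
  f(0.709925) = -6.191829
  x_3 = 0.709925 - (-6.191829)×(0.709925 - 2.880000)/(-6.191829 - 6.487872)
       = 1.769629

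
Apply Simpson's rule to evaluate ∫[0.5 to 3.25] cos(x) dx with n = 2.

f(x) = cos(x)
a = 0.5, b = 3.25, n = 2
h = (b - a)/n = 1.375000

Simpson's rule: (h/3)[f(x₀) + 4f(x₁) + 2f(x₂) + ... + f(xₙ)]

x_0 = 0.5000, f(x_0) = 0.877583, coefficient = 1
x_1 = 1.8750, f(x_1) = -0.299534, coefficient = 4
x_2 = 3.2500, f(x_2) = -0.994130, coefficient = 1

I ≈ (1.375000/3) × -1.314681 = -0.602562
Exact value: -0.587621
Error: 0.014942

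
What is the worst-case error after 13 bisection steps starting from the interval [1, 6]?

Bisection error bound: |error| ≤ (b-a)/2^n
|error| ≤ (6 - 1)/2^13 = 5/2^13
|error| ≤ 0.0006103516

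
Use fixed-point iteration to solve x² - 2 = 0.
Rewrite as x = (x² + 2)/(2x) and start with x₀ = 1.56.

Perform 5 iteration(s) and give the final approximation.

Equation: x² - 2 = 0
Fixed-point form: x = (x² + 2)/(2x)
x₀ = 1.56

x_1 = g(1.560000) = 1.421026
x_2 = g(1.421026) = 1.414230
x_3 = g(1.414230) = 1.414214
x_4 = g(1.414214) = 1.414214
x_5 = g(1.414214) = 1.414214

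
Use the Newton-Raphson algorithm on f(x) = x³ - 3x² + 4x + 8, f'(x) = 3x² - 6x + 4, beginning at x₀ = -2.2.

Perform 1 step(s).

f(x) = x³ - 3x² + 4x + 8
f'(x) = 3x² - 6x + 4
x₀ = -2.2

Newton-Raphson formula: x_{n+1} = x_n - f(x_n)/f'(x_n)

Iteration 1:
  f(-2.200000) = -25.968000
  f'(-2.200000) = 31.720000
  x_1 = -2.200000 - (-25.968000)/31.720000 = -1.381337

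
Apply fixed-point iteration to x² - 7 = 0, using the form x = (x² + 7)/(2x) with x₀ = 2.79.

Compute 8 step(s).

Equation: x² - 7 = 0
Fixed-point form: x = (x² + 7)/(2x)
x₀ = 2.79

x_1 = g(2.790000) = 2.649480
x_2 = g(2.649480) = 2.645754
x_3 = g(2.645754) = 2.645751
x_4 = g(2.645751) = 2.645751
x_5 = g(2.645751) = 2.645751
x_6 = g(2.645751) = 2.645751
x_7 = g(2.645751) = 2.645751
x_8 = g(2.645751) = 2.645751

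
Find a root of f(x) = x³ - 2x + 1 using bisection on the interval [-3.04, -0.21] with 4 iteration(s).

f(x) = x³ - 2x + 1
Initial interval: [-3.04, -0.21]

Iteration 1:
  c_1 = (-3.040000 + (-0.210000))/2 = -1.625000
  f(c_1) = f(-1.625000) = -0.041016
  f(a) × f(c) ≥ 0, new interval: [-1.625000, -0.210000]
Iteration 2:
  c_2 = (-1.625000 + (-0.210000))/2 = -0.917500
  f(c_2) = f(-0.917500) = 2.062643
  f(a) × f(c) < 0, new interval: [-1.625000, -0.917500]
Iteration 3:
  c_3 = (-1.625000 + (-0.917500))/2 = -1.271250
  f(c_3) = f(-1.271250) = 1.488063
  f(a) × f(c) < 0, new interval: [-1.625000, -1.271250]
Iteration 4:
  c_4 = (-1.625000 + (-1.271250))/2 = -1.448125
  f(c_4) = f(-1.448125) = 0.859436
  f(a) × f(c) < 0, new interval: [-1.625000, -1.448125]

After 4 iteration(s), the approximation is c_4 = -1.448125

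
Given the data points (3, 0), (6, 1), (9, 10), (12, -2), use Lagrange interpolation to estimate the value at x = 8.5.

Lagrange interpolation formula:
P(x) = Σ yᵢ × Lᵢ(x)
where Lᵢ(x) = Π_{j≠i} (x - xⱼ)/(xᵢ - xⱼ)

L_0(8.5) = (8.5 - 6)/(3 - 6) × (8.5 - 9)/(3 - 9) × (8.5 - 12)/(3 - 12) = -0.027006
L_1(8.5) = (8.5 - 3)/(6 - 3) × (8.5 - 9)/(6 - 9) × (8.5 - 12)/(6 - 12) = 0.178241
L_2(8.5) = (8.5 - 3)/(9 - 3) × (8.5 - 6)/(9 - 6) × (8.5 - 12)/(9 - 12) = 0.891204
L_3(8.5) = (8.5 - 3)/(12 - 3) × (8.5 - 6)/(12 - 6) × (8.5 - 9)/(12 - 9) = -0.042438

P(8.5) = 0×L_0(8.5) + 1×L_1(8.5) + 10×L_2(8.5) + (-2)×L_3(8.5)
P(8.5) = 9.175154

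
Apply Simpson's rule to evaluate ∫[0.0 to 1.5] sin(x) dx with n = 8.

f(x) = sin(x)
a = 0.0, b = 1.5, n = 8
h = (b - a)/n = 0.187500

Simpson's rule: (h/3)[f(x₀) + 4f(x₁) + 2f(x₂) + ... + f(xₙ)]

x_0 = 0.0000, f(x_0) = 0.000000, coefficient = 1
x_1 = 0.1875, f(x_1) = 0.186403, coefficient = 4
x_2 = 0.3750, f(x_2) = 0.366273, coefficient = 2
x_3 = 0.5625, f(x_3) = 0.533303, coefficient = 4
x_4 = 0.7500, f(x_4) = 0.681639, coefficient = 2
x_5 = 0.9375, f(x_5) = 0.806081, coefficient = 4
x_6 = 1.1250, f(x_6) = 0.902268, coefficient = 2
x_7 = 1.3125, f(x_7) = 0.966827, coefficient = 4
x_8 = 1.5000, f(x_8) = 0.997495, coefficient = 1

I ≈ (0.187500/3) × 14.868307 = 0.929269
Exact value: 0.929263
Error: 0.000006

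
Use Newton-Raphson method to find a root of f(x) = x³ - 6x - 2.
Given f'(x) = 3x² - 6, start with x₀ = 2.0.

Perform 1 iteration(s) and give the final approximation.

f(x) = x³ - 6x - 2
f'(x) = 3x² - 6
x₀ = 2.0

Newton-Raphson formula: x_{n+1} = x_n - f(x_n)/f'(x_n)

Iteration 1:
  f(2.000000) = -6.000000
  f'(2.000000) = 6.000000
  x_1 = 2.000000 - (-6.000000)/6.000000 = 3.000000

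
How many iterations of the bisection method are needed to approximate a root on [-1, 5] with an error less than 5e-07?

We need (b-a)/2^n ≤ 5e-07
(5 - (-1))/2^n ≤ 5e-07
6/2^n ≤ 5e-07
2^n ≥ 12000000
n ≥ log₂(12000000) = 23.52
n ≥ 24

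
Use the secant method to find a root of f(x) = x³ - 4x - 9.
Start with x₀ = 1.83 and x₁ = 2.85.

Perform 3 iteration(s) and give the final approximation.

f(x) = x³ - 4x - 9
x₀ = 1.83, x₁ = 2.85

Secant formula: x_{n+1} = x_n - f(x_n)(x_n - x_{n-1})/(f(x_n) - f(x_{n-1}))

Iteration 1:
  f(1.830000) = -10.191513
  f(2.850000) = 2.749125
  x_2 = 2.850000 - 2.749125×(2.850000 - 1.830000)/(2.749125 - (-10.191513))
       = 2.633310
Iteration 2:
  f(2.850000) = 2.749125
  f(2.633310) = -1.273023
  x_3 = 2.633310 - (-1.273023)×(2.633310 - 2.850000)/(-1.273023 - 2.749125)
       = 2.701893
Iteration 3:
  f(2.633310) = -1.273023
  f(2.701893) = -0.083142
  x_4 = 2.701893 - (-0.083142)×(2.701893 - 2.633310)/(-0.083142 - (-1.273023))
       = 2.706685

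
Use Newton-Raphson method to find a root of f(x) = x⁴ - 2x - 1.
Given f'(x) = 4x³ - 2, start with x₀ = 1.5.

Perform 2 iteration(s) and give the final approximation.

f(x) = x⁴ - 2x - 1
f'(x) = 4x³ - 2
x₀ = 1.5

Newton-Raphson formula: x_{n+1} = x_n - f(x_n)/f'(x_n)

Iteration 1:
  f(1.500000) = 1.062500
  f'(1.500000) = 11.500000
  x_1 = 1.500000 - 1.062500/11.500000 = 1.407609
Iteration 2:
  f(1.407609) = 0.110579
  f'(1.407609) = 9.155931
  x_2 = 1.407609 - 0.110579/9.155931 = 1.395531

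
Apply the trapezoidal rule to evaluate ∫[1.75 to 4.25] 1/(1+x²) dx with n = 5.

f(x) = 1/(1+x²)
a = 1.75, b = 4.25, n = 5
h = (b - a)/n = 0.500000

Trapezoidal rule: (h/2)[f(x₀) + 2f(x₁) + 2f(x₂) + ... + f(xₙ)]

x_0 = 1.7500, f(x_0) = 0.246154, coefficient = 1
x_1 = 2.2500, f(x_1) = 0.164948, coefficient = 2
x_2 = 2.7500, f(x_2) = 0.116788, coefficient = 2
x_3 = 3.2500, f(x_3) = 0.086486, coefficient = 2
x_4 = 3.7500, f(x_4) = 0.066390, coefficient = 2
x_5 = 4.2500, f(x_5) = 0.052459, coefficient = 1

I ≈ (0.500000/2) × 1.167839 = 0.291960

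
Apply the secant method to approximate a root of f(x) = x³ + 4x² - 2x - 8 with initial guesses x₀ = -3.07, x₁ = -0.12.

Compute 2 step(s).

f(x) = x³ + 4x² - 2x - 8
x₀ = -3.07, x₁ = -0.12

Secant formula: x_{n+1} = x_n - f(x_n)(x_n - x_{n-1})/(f(x_n) - f(x_{n-1}))

Iteration 1:
  f(-3.070000) = 6.905157
  f(-0.120000) = -7.704128
  x_2 = -0.120000 - (-7.704128)×(-0.120000 - (-3.070000))/(-7.704128 - 6.905157)
       = -1.675667
Iteration 2:
  f(-0.120000) = -7.704128
  f(-1.675667) = 1.877733
  x_3 = -1.675667 - 1.877733×(-1.675667 - (-0.120000))/(1.877733 - (-7.704128))
       = -1.370807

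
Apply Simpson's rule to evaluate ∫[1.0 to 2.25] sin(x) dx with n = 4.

f(x) = sin(x)
a = 1.0, b = 2.25, n = 4
h = (b - a)/n = 0.312500

Simpson's rule: (h/3)[f(x₀) + 4f(x₁) + 2f(x₂) + ... + f(xₙ)]

x_0 = 1.0000, f(x_0) = 0.841471, coefficient = 1
x_1 = 1.3125, f(x_1) = 0.966827, coefficient = 4
x_2 = 1.6250, f(x_2) = 0.998531, coefficient = 2
x_3 = 1.9375, f(x_3) = 0.933514, coefficient = 4
x_4 = 2.2500, f(x_4) = 0.778073, coefficient = 1

I ≈ (0.312500/3) × 11.217970 = 1.168539
Exact value: 1.168476
Error: 0.000063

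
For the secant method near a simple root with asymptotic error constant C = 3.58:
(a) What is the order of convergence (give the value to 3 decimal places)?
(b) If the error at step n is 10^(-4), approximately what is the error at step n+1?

(a) Secant method has superlinear convergence with order φ = (1+√5)/2 ≈ 1.618.
    This means |e_{n+1}| ≈ C|e_n|^1.618.

(b) With |e_n| = 10^(-4) and C = 3.58:
    |e_{n+1}| ≈ 3.58 × (10^(-4))^1.618 = 3.58 × 10^(-6.47)

(a) ≈ 1.618 (golden ratio); (b) |e_{n+1}| ≈ 1.207e-06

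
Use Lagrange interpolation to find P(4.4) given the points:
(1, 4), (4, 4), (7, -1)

Lagrange interpolation formula:
P(x) = Σ yᵢ × Lᵢ(x)
where Lᵢ(x) = Π_{j≠i} (x - xⱼ)/(xᵢ - xⱼ)

L_0(4.4) = (4.4 - 4)/(1 - 4) × (4.4 - 7)/(1 - 7) = -0.057778
L_1(4.4) = (4.4 - 1)/(4 - 1) × (4.4 - 7)/(4 - 7) = 0.982222
L_2(4.4) = (4.4 - 1)/(7 - 1) × (4.4 - 4)/(7 - 4) = 0.075556

P(4.4) = 4×L_0(4.4) + 4×L_1(4.4) + (-1)×L_2(4.4)
P(4.4) = 3.622222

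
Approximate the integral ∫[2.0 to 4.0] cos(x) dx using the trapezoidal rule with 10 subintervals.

f(x) = cos(x)
a = 2.0, b = 4.0, n = 10
h = (b - a)/n = 0.200000

Trapezoidal rule: (h/2)[f(x₀) + 2f(x₁) + 2f(x₂) + ... + f(xₙ)]

x_0 = 2.0000, f(x_0) = -0.416147, coefficient = 1
x_1 = 2.2000, f(x_1) = -0.588501, coefficient = 2
x_2 = 2.4000, f(x_2) = -0.737394, coefficient = 2
x_3 = 2.6000, f(x_3) = -0.856889, coefficient = 2
x_4 = 2.8000, f(x_4) = -0.942222, coefficient = 2
x_5 = 3.0000, f(x_5) = -0.989992, coefficient = 2
x_6 = 3.2000, f(x_6) = -0.998295, coefficient = 2
x_7 = 3.4000, f(x_7) = -0.966798, coefficient = 2
x_8 = 3.6000, f(x_8) = -0.896758, coefficient = 2
x_9 = 3.8000, f(x_9) = -0.790968, coefficient = 2
x_10 = 4.0000, f(x_10) = -0.653644, coefficient = 1

I ≈ (0.200000/2) × -16.605425 = -1.660543
Exact value: -1.666100
Error: 0.005557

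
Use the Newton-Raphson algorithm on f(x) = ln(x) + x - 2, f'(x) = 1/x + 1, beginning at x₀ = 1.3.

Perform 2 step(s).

f(x) = ln(x) + x - 2
f'(x) = 1/x + 1
x₀ = 1.3

Newton-Raphson formula: x_{n+1} = x_n - f(x_n)/f'(x_n)

Iteration 1:
  f(1.300000) = -0.437636
  f'(1.300000) = 1.769231
  x_1 = 1.300000 - (-0.437636)/1.769231 = 1.547359
Iteration 2:
  f(1.547359) = -0.016091
  f'(1.547359) = 1.646262
  x_2 = 1.547359 - (-0.016091)/1.646262 = 1.557134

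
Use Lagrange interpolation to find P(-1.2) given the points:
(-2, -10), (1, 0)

Lagrange interpolation formula:
P(x) = Σ yᵢ × Lᵢ(x)
where Lᵢ(x) = Π_{j≠i} (x - xⱼ)/(xᵢ - xⱼ)

L_0(-1.2) = (-1.2 - 1)/(-2 - 1) = 0.733333
L_1(-1.2) = (-1.2 - (-2))/(1 - (-2)) = 0.266667

P(-1.2) = (-10)×L_0(-1.2) + 0×L_1(-1.2)
P(-1.2) = -7.333333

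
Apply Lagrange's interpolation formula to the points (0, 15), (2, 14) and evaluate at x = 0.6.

Lagrange interpolation formula:
P(x) = Σ yᵢ × Lᵢ(x)
where Lᵢ(x) = Π_{j≠i} (x - xⱼ)/(xᵢ - xⱼ)

L_0(0.6) = (0.6 - 2)/(0 - 2) = 0.700000
L_1(0.6) = (0.6 - 0)/(2 - 0) = 0.300000

P(0.6) = 15×L_0(0.6) + 14×L_1(0.6)
P(0.6) = 14.700000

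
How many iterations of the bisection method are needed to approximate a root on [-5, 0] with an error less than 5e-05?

We need (b-a)/2^n ≤ 5e-05
(0 - (-5))/2^n ≤ 5e-05
5/2^n ≤ 5e-05
2^n ≥ 100000
n ≥ log₂(100000) = 16.61
n ≥ 17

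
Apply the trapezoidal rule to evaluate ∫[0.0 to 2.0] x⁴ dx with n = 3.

f(x) = x⁴
a = 0.0, b = 2.0, n = 3
h = (b - a)/n = 0.666667

Trapezoidal rule: (h/2)[f(x₀) + 2f(x₁) + 2f(x₂) + ... + f(xₙ)]

x_0 = 0.0000, f(x_0) = 0.000000, coefficient = 1
x_1 = 0.6667, f(x_1) = 0.197531, coefficient = 2
x_2 = 1.3333, f(x_2) = 3.160494, coefficient = 2
x_3 = 2.0000, f(x_3) = 16.000000, coefficient = 1

I ≈ (0.666667/2) × 22.716049 = 7.572016
Exact value: 6.400000
Error: 1.172016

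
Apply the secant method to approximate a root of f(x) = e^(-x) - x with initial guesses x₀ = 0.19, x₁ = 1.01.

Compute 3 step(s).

f(x) = e^(-x) - x
x₀ = 0.19, x₁ = 1.01

Secant formula: x_{n+1} = x_n - f(x_n)(x_n - x_{n-1})/(f(x_n) - f(x_{n-1}))

Iteration 1:
  f(0.190000) = 0.636959
  f(1.010000) = -0.645781
  x_2 = 1.010000 - (-0.645781)×(1.010000 - 0.190000)/(-0.645781 - 0.636959)
       = 0.597180
Iteration 2:
  f(1.010000) = -0.645781
  f(0.597180) = -0.046819
  x_3 = 0.597180 - (-0.046819)×(0.597180 - 1.010000)/(-0.046819 - (-0.645781))
       = 0.564911
Iteration 3:
  f(0.597180) = -0.046819
  f(0.564911) = 0.003499
  x_4 = 0.564911 - 0.003499×(0.564911 - 0.597180)/(0.003499 - (-0.046819))
       = 0.567155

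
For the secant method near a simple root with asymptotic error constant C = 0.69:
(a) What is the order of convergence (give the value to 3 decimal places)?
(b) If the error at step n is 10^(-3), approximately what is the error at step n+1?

(a) Secant method has superlinear convergence with order φ = (1+√5)/2 ≈ 1.618.
    This means |e_{n+1}| ≈ C|e_n|^1.618.

(b) With |e_n| = 10^(-3) and C = 0.69:
    |e_{n+1}| ≈ 0.69 × (10^(-3))^1.618 = 0.69 × 10^(-4.85)

(a) ≈ 1.618 (golden ratio); (b) |e_{n+1}| ≈ 9.655e-06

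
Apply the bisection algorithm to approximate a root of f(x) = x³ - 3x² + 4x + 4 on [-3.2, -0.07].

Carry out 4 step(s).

f(x) = x³ - 3x² + 4x + 4
Initial interval: [-3.2, -0.07]

Iteration 1:
  c_1 = (-3.200000 + (-0.070000))/2 = -1.635000
  f(c_1) = f(-1.635000) = -14.930398
  f(a) × f(c) ≥ 0, new interval: [-1.635000, -0.070000]
Iteration 2:
  c_2 = (-1.635000 + (-0.070000))/2 = -0.852500
  f(c_2) = f(-0.852500) = -2.209828
  f(a) × f(c) ≥ 0, new interval: [-0.852500, -0.070000]
Iteration 3:
  c_3 = (-0.852500 + (-0.070000))/2 = -0.461250
  f(c_3) = f(-0.461250) = 1.418614
  f(a) × f(c) < 0, new interval: [-0.852500, -0.461250]
Iteration 4:
  c_4 = (-0.852500 + (-0.461250))/2 = -0.656875
  f(c_4) = f(-0.656875) = -0.205386
  f(a) × f(c) ≥ 0, new interval: [-0.656875, -0.461250]

After 4 iteration(s), the approximation is c_4 = -0.656875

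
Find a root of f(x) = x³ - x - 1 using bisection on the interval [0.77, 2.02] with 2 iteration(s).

f(x) = x³ - x - 1
Initial interval: [0.77, 2.02]

Iteration 1:
  c_1 = (0.770000 + 2.020000)/2 = 1.395000
  f(c_1) = f(1.395000) = 0.319705
  f(a) × f(c) < 0, new interval: [0.770000, 1.395000]
Iteration 2:
  c_2 = (0.770000 + 1.395000)/2 = 1.082500
  f(c_2) = f(1.082500) = -0.814020
  f(a) × f(c) ≥ 0, new interval: [1.082500, 1.395000]

After 2 iteration(s), the approximation is c_2 = 1.082500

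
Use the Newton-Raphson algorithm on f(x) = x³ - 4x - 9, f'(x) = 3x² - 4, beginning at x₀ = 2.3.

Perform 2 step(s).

f(x) = x³ - 4x - 9
f'(x) = 3x² - 4
x₀ = 2.3

Newton-Raphson formula: x_{n+1} = x_n - f(x_n)/f'(x_n)

Iteration 1:
  f(2.300000) = -6.033000
  f'(2.300000) = 11.870000
  x_1 = 2.300000 - (-6.033000)/11.870000 = 2.808256
Iteration 2:
  f(2.808256) = 1.913732
  f'(2.808256) = 19.658907
  x_2 = 2.808256 - 1.913732/19.658907 = 2.710909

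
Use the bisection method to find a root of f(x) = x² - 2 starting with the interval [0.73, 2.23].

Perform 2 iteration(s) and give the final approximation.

f(x) = x² - 2
Initial interval: [0.73, 2.23]

Iteration 1:
  c_1 = (0.730000 + 2.230000)/2 = 1.480000
  f(c_1) = f(1.480000) = 0.190400
  f(a) × f(c) < 0, new interval: [0.730000, 1.480000]
Iteration 2:
  c_2 = (0.730000 + 1.480000)/2 = 1.105000
  f(c_2) = f(1.105000) = -0.778975
  f(a) × f(c) ≥ 0, new interval: [1.105000, 1.480000]

After 2 iteration(s), the approximation is c_2 = 1.105000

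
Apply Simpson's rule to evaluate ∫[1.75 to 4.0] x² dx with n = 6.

f(x) = x²
a = 1.75, b = 4.0, n = 6
h = (b - a)/n = 0.375000

Simpson's rule: (h/3)[f(x₀) + 4f(x₁) + 2f(x₂) + ... + f(xₙ)]

x_0 = 1.7500, f(x_0) = 3.062500, coefficient = 1
x_1 = 2.1250, f(x_1) = 4.515625, coefficient = 4
x_2 = 2.5000, f(x_2) = 6.250000, coefficient = 2
x_3 = 2.8750, f(x_3) = 8.265625, coefficient = 4
x_4 = 3.2500, f(x_4) = 10.562500, coefficient = 2
x_5 = 3.6250, f(x_5) = 13.140625, coefficient = 4
x_6 = 4.0000, f(x_6) = 16.000000, coefficient = 1

I ≈ (0.375000/3) × 156.375000 = 19.546875
Exact value: 19.546875
Error: 0.000000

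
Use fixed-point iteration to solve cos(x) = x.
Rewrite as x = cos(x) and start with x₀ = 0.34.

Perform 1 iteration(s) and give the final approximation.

Equation: cos(x) = x
Fixed-point form: x = cos(x)
x₀ = 0.34

x_1 = g(0.340000) = 0.942755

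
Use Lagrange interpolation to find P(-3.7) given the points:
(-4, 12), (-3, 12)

Lagrange interpolation formula:
P(x) = Σ yᵢ × Lᵢ(x)
where Lᵢ(x) = Π_{j≠i} (x - xⱼ)/(xᵢ - xⱼ)

L_0(-3.7) = (-3.7 - (-3))/(-4 - (-3)) = 0.700000
L_1(-3.7) = (-3.7 - (-4))/(-3 - (-4)) = 0.300000

P(-3.7) = 12×L_0(-3.7) + 12×L_1(-3.7)
P(-3.7) = 12.000000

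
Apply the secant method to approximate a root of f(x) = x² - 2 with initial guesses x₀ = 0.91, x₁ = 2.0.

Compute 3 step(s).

f(x) = x² - 2
x₀ = 0.91, x₁ = 2.0

Secant formula: x_{n+1} = x_n - f(x_n)(x_n - x_{n-1})/(f(x_n) - f(x_{n-1}))

Iteration 1:
  f(0.910000) = -1.171900
  f(2.000000) = 2.000000
  x_2 = 2.000000 - 2.000000×(2.000000 - 0.910000)/(2.000000 - (-1.171900))
       = 1.312715
Iteration 2:
  f(2.000000) = 2.000000
  f(1.312715) = -0.276780
  x_3 = 1.312715 - (-0.276780)×(1.312715 - 2.000000)/(-0.276780 - 2.000000)
       = 1.396266
Iteration 3:
  f(1.312715) = -0.276780
  f(1.396266) = -0.050442
  x_4 = 1.396266 - (-0.050442)×(1.396266 - 1.312715)/(-0.050442 - (-0.276780))
       = 1.414886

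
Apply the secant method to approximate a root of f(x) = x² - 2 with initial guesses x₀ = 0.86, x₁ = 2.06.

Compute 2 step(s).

f(x) = x² - 2
x₀ = 0.86, x₁ = 2.06

Secant formula: x_{n+1} = x_n - f(x_n)(x_n - x_{n-1})/(f(x_n) - f(x_{n-1}))

Iteration 1:
  f(0.860000) = -1.260400
  f(2.060000) = 2.243600
  x_2 = 2.060000 - 2.243600×(2.060000 - 0.860000)/(2.243600 - (-1.260400))
       = 1.291644
Iteration 2:
  f(2.060000) = 2.243600
  f(1.291644) = -0.331656
  x_3 = 1.291644 - (-0.331656)×(1.291644 - 2.060000)/(-0.331656 - 2.243600)
       = 1.390597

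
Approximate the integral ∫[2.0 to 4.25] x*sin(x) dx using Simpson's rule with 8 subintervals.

f(x) = x*sin(x)
a = 2.0, b = 4.25, n = 8
h = (b - a)/n = 0.281250

Simpson's rule: (h/3)[f(x₀) + 4f(x₁) + 2f(x₂) + ... + f(xₙ)]

x_0 = 2.0000, f(x_0) = 1.818595, coefficient = 1
x_1 = 2.2812, f(x_1) = 1.729338, coefficient = 4
x_2 = 2.5625, f(x_2) = 1.402366, coefficient = 2
x_3 = 2.8438, f(x_3) = 0.834523, coefficient = 4
x_4 = 3.1250, f(x_4) = 0.051850, coefficient = 2
x_5 = 3.4062, f(x_5) = -0.891002, coefficient = 4
x_6 = 3.6875, f(x_6) = -1.914527, coefficient = 2
x_7 = 3.9688, f(x_7) = -2.921040, coefficient = 4
x_8 = 4.2500, f(x_8) = -3.803705, coefficient = 1

I ≈ (0.281250/3) × -7.898455 = -0.740480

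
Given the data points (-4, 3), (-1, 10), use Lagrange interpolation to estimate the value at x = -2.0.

Lagrange interpolation formula:
P(x) = Σ yᵢ × Lᵢ(x)
where Lᵢ(x) = Π_{j≠i} (x - xⱼ)/(xᵢ - xⱼ)

L_0(-2.0) = (-2.0 - (-1))/(-4 - (-1)) = 0.333333
L_1(-2.0) = (-2.0 - (-4))/(-1 - (-4)) = 0.666667

P(-2.0) = 3×L_0(-2.0) + 10×L_1(-2.0)
P(-2.0) = 7.666667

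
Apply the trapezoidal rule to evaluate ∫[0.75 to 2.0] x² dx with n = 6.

f(x) = x²
a = 0.75, b = 2.0, n = 6
h = (b - a)/n = 0.208333

Trapezoidal rule: (h/2)[f(x₀) + 2f(x₁) + 2f(x₂) + ... + f(xₙ)]

x_0 = 0.7500, f(x_0) = 0.562500, coefficient = 1
x_1 = 0.9583, f(x_1) = 0.918403, coefficient = 2
x_2 = 1.1667, f(x_2) = 1.361111, coefficient = 2
x_3 = 1.3750, f(x_3) = 1.890625, coefficient = 2
x_4 = 1.5833, f(x_4) = 2.506944, coefficient = 2
x_5 = 1.7917, f(x_5) = 3.210069, coefficient = 2
x_6 = 2.0000, f(x_6) = 4.000000, coefficient = 1

I ≈ (0.208333/2) × 24.336806 = 2.535084
Exact value: 2.526042
Error: 0.009042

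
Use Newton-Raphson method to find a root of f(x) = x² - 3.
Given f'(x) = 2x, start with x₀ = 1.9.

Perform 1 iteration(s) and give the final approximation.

f(x) = x² - 3
f'(x) = 2x
x₀ = 1.9

Newton-Raphson formula: x_{n+1} = x_n - f(x_n)/f'(x_n)

Iteration 1:
  f(1.900000) = 0.610000
  f'(1.900000) = 3.800000
  x_1 = 1.900000 - 0.610000/3.800000 = 1.739474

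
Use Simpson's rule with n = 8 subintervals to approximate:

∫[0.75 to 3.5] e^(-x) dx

f(x) = e^(-x)
a = 0.75, b = 3.5, n = 8
h = (b - a)/n = 0.343750

Simpson's rule: (h/3)[f(x₀) + 4f(x₁) + 2f(x₂) + ... + f(xₙ)]

x_0 = 0.7500, f(x_0) = 0.472367, coefficient = 1
x_1 = 1.0938, f(x_1) = 0.334958, coefficient = 4
x_2 = 1.4375, f(x_2) = 0.237521, coefficient = 2
x_3 = 1.7812, f(x_3) = 0.168427, coefficient = 4
x_4 = 2.1250, f(x_4) = 0.119433, coefficient = 2
x_5 = 2.4688, f(x_5) = 0.084691, coefficient = 4
x_6 = 2.8125, f(x_6) = 0.060055, coefficient = 2
x_7 = 3.1562, f(x_7) = 0.042585, coefficient = 4
x_8 = 3.5000, f(x_8) = 0.030197, coefficient = 1

I ≈ (0.343750/3) × 3.859226 = 0.442203
Exact value: 0.442169
Error: 0.000034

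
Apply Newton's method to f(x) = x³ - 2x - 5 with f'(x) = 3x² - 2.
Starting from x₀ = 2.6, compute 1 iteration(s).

f(x) = x³ - 2x - 5
f'(x) = 3x² - 2
x₀ = 2.6

Newton-Raphson formula: x_{n+1} = x_n - f(x_n)/f'(x_n)

Iteration 1:
  f(2.600000) = 7.376000
  f'(2.600000) = 18.280000
  x_1 = 2.600000 - 7.376000/18.280000 = 2.196499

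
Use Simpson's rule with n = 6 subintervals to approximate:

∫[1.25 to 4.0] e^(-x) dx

f(x) = e^(-x)
a = 1.25, b = 4.0, n = 6
h = (b - a)/n = 0.458333

Simpson's rule: (h/3)[f(x₀) + 4f(x₁) + 2f(x₂) + ... + f(xₙ)]

x_0 = 1.2500, f(x_0) = 0.286505, coefficient = 1
x_1 = 1.7083, f(x_1) = 0.181167, coefficient = 4
x_2 = 2.1667, f(x_2) = 0.114559, coefficient = 2
x_3 = 2.6250, f(x_3) = 0.072440, coefficient = 4
x_4 = 3.0833, f(x_4) = 0.045806, coefficient = 2
x_5 = 3.5417, f(x_5) = 0.028965, coefficient = 4
x_6 = 4.0000, f(x_6) = 0.018316, coefficient = 1

I ≈ (0.458333/3) × 1.755840 = 0.268253
Exact value: 0.268189
Error: 0.000064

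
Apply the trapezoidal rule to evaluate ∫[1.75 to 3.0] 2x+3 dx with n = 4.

f(x) = 2x+3
a = 1.75, b = 3.0, n = 4
h = (b - a)/n = 0.312500

Trapezoidal rule: (h/2)[f(x₀) + 2f(x₁) + 2f(x₂) + ... + f(xₙ)]

x_0 = 1.7500, f(x_0) = 6.500000, coefficient = 1
x_1 = 2.0625, f(x_1) = 7.125000, coefficient = 2
x_2 = 2.3750, f(x_2) = 7.750000, coefficient = 2
x_3 = 2.6875, f(x_3) = 8.375000, coefficient = 2
x_4 = 3.0000, f(x_4) = 9.000000, coefficient = 1

I ≈ (0.312500/2) × 62.000000 = 9.687500
Exact value: 9.687500
Error: 0.000000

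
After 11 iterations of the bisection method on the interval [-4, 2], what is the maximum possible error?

Bisection error bound: |error| ≤ (b-a)/2^n
|error| ≤ (2 - (-4))/2^11 = 6/2^11
|error| ≤ 0.0029296875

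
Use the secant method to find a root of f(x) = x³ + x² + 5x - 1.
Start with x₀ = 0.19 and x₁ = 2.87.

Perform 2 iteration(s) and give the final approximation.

f(x) = x³ + x² + 5x - 1
x₀ = 0.19, x₁ = 2.87

Secant formula: x_{n+1} = x_n - f(x_n)(x_n - x_{n-1})/(f(x_n) - f(x_{n-1}))

Iteration 1:
  f(0.190000) = -0.007041
  f(2.870000) = 45.226803
  x_2 = 2.870000 - 45.226803×(2.870000 - 0.190000)/(45.226803 - (-0.007041))
       = 0.190417
Iteration 2:
  f(2.870000) = 45.226803
  f(0.190417) = -0.004751
  x_3 = 0.190417 - (-0.004751)×(0.190417 - 2.870000)/(-0.004751 - 45.226803)
       = 0.190699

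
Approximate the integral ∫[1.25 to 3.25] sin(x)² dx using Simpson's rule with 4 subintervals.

f(x) = sin(x)²
a = 1.25, b = 3.25, n = 4
h = (b - a)/n = 0.500000

Simpson's rule: (h/3)[f(x₀) + 4f(x₁) + 2f(x₂) + ... + f(xₙ)]

x_0 = 1.2500, f(x_0) = 0.900572, coefficient = 1
x_1 = 1.7500, f(x_1) = 0.968228, coefficient = 4
x_2 = 2.2500, f(x_2) = 0.605398, coefficient = 2
x_3 = 2.7500, f(x_3) = 0.145665, coefficient = 4
x_4 = 3.2500, f(x_4) = 0.011706, coefficient = 1

I ≈ (0.500000/3) × 6.578648 = 1.096441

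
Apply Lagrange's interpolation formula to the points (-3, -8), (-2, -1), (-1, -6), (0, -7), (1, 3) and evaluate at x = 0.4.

Lagrange interpolation formula:
P(x) = Σ yᵢ × Lᵢ(x)
where Lᵢ(x) = Π_{j≠i} (x - xⱼ)/(xᵢ - xⱼ)

L_0(0.4) = (0.4 - (-2))/(-3 - (-2)) × (0.4 - (-1))/(-3 - (-1)) × (0.4 - 0)/(-3 - 0) × (0.4 - 1)/(-3 - 1) = -0.033600
L_1(0.4) = (0.4 - (-3))/(-2 - (-3)) × (0.4 - (-1))/(-2 - (-1)) × (0.4 - 0)/(-2 - 0) × (0.4 - 1)/(-2 - 1) = 0.190400
L_2(0.4) = (0.4 - (-3))/(-1 - (-3)) × (0.4 - (-2))/(-1 - (-2)) × (0.4 - 0)/(-1 - 0) × (0.4 - 1)/(-1 - 1) = -0.489600
L_3(0.4) = (0.4 - (-3))/(0 - (-3)) × (0.4 - (-2))/(0 - (-2)) × (0.4 - (-1))/(0 - (-1)) × (0.4 - 1)/(0 - 1) = 1.142400
L_4(0.4) = (0.4 - (-3))/(1 - (-3)) × (0.4 - (-2))/(1 - (-2)) × (0.4 - (-1))/(1 - (-1)) × (0.4 - 0)/(1 - 0) = 0.190400

P(0.4) = (-8)×L_0(0.4) + (-1)×L_1(0.4) + (-6)×L_2(0.4) + (-7)×L_3(0.4) + 3×L_4(0.4)
P(0.4) = -4.409600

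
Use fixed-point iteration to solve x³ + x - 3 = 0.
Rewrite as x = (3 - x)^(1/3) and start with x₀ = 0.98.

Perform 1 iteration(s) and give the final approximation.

Equation: x³ + x - 3 = 0
Fixed-point form: x = (3 - x)^(1/3)
x₀ = 0.98

x_1 = g(0.980000) = 1.264107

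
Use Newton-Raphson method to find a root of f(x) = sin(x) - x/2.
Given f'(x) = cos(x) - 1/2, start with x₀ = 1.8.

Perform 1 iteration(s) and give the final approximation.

f(x) = sin(x) - x/2
f'(x) = cos(x) - 1/2
x₀ = 1.8

Newton-Raphson formula: x_{n+1} = x_n - f(x_n)/f'(x_n)

Iteration 1:
  f(1.800000) = 0.073848
  f'(1.800000) = -0.727202
  x_1 = 1.800000 - 0.073848/(-0.727202) = 1.901550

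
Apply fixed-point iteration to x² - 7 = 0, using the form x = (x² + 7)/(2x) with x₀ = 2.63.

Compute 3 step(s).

Equation: x² - 7 = 0
Fixed-point form: x = (x² + 7)/(2x)
x₀ = 2.63

x_1 = g(2.630000) = 2.645798
x_2 = g(2.645798) = 2.645751
x_3 = g(2.645751) = 2.645751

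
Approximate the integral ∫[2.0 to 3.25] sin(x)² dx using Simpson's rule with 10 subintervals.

f(x) = sin(x)²
a = 2.0, b = 3.25, n = 10
h = (b - a)/n = 0.125000

Simpson's rule: (h/3)[f(x₀) + 4f(x₁) + 2f(x₂) + ... + f(xₙ)]

x_0 = 2.0000, f(x_0) = 0.826822, coefficient = 1
x_1 = 2.1250, f(x_1) = 0.723044, coefficient = 4
x_2 = 2.2500, f(x_2) = 0.605398, coefficient = 2
x_3 = 2.3750, f(x_3) = 0.481199, coefficient = 4
x_4 = 2.5000, f(x_4) = 0.358169, coefficient = 2
x_5 = 2.6250, f(x_5) = 0.243957, coefficient = 4
x_6 = 2.7500, f(x_6) = 0.145665, coefficient = 2
x_7 = 2.8750, f(x_7) = 0.069404, coefficient = 4
x_8 = 3.0000, f(x_8) = 0.019915, coefficient = 2
x_9 = 3.1250, f(x_9) = 0.000275, coefficient = 4
x_10 = 3.2500, f(x_10) = 0.011706, coefficient = 1

I ≈ (0.125000/3) × 9.168338 = 0.382014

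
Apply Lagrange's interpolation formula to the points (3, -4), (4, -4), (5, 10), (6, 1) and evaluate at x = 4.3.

Lagrange interpolation formula:
P(x) = Σ yᵢ × Lᵢ(x)
where Lᵢ(x) = Π_{j≠i} (x - xⱼ)/(xᵢ - xⱼ)

L_0(4.3) = (4.3 - 4)/(3 - 4) × (4.3 - 5)/(3 - 5) × (4.3 - 6)/(3 - 6) = -0.059500
L_1(4.3) = (4.3 - 3)/(4 - 3) × (4.3 - 5)/(4 - 5) × (4.3 - 6)/(4 - 6) = 0.773500
L_2(4.3) = (4.3 - 3)/(5 - 3) × (4.3 - 4)/(5 - 4) × (4.3 - 6)/(5 - 6) = 0.331500
L_3(4.3) = (4.3 - 3)/(6 - 3) × (4.3 - 4)/(6 - 4) × (4.3 - 5)/(6 - 5) = -0.045500

P(4.3) = (-4)×L_0(4.3) + (-4)×L_1(4.3) + 10×L_2(4.3) + 1×L_3(4.3)
P(4.3) = 0.413500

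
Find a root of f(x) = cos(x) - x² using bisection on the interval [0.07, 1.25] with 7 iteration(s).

f(x) = cos(x) - x²
Initial interval: [0.07, 1.25]

Iteration 1:
  c_1 = (0.070000 + 1.250000)/2 = 0.660000
  f(c_1) = f(0.660000) = 0.354392
  f(a) × f(c) ≥ 0, new interval: [0.660000, 1.250000]
Iteration 2:
  c_2 = (0.660000 + 1.250000)/2 = 0.955000
  f(c_2) = f(0.955000) = -0.334416
  f(a) × f(c) < 0, new interval: [0.660000, 0.955000]
Iteration 3:
  c_3 = (0.660000 + 0.955000)/2 = 0.807500
  f(c_3) = f(0.807500) = 0.039251
  f(a) × f(c) ≥ 0, new interval: [0.807500, 0.955000]
Iteration 4:
  c_4 = (0.807500 + 0.955000)/2 = 0.881250
  f(c_4) = f(0.881250) = -0.140414
  f(a) × f(c) < 0, new interval: [0.807500, 0.881250]
Iteration 5:
  c_5 = (0.807500 + 0.881250)/2 = 0.844375
  f(c_5) = f(0.844375) = -0.048771
  f(a) × f(c) < 0, new interval: [0.807500, 0.844375]
Iteration 6:
  c_6 = (0.807500 + 0.844375)/2 = 0.825938
  f(c_6) = f(0.825938) = -0.004305
  f(a) × f(c) < 0, new interval: [0.807500, 0.825938]
Iteration 7:
  c_7 = (0.807500 + 0.825938)/2 = 0.816719
  f(c_7) = f(0.816719) = 0.017587
  f(a) × f(c) ≥ 0, new interval: [0.816719, 0.825938]

After 7 iteration(s), the approximation is c_7 = 0.816719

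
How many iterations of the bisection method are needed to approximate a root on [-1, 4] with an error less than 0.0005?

We need (b-a)/2^n ≤ 0.0005
(4 - (-1))/2^n ≤ 0.0005
5/2^n ≤ 0.0005
2^n ≥ 10000
n ≥ log₂(10000) = 13.29
n ≥ 14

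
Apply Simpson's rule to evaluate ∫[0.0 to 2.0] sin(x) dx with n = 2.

f(x) = sin(x)
a = 0.0, b = 2.0, n = 2
h = (b - a)/n = 1.000000

Simpson's rule: (h/3)[f(x₀) + 4f(x₁) + 2f(x₂) + ... + f(xₙ)]

x_0 = 0.0000, f(x_0) = 0.000000, coefficient = 1
x_1 = 1.0000, f(x_1) = 0.841471, coefficient = 4
x_2 = 2.0000, f(x_2) = 0.909297, coefficient = 1

I ≈ (1.000000/3) × 4.275181 = 1.425060
Exact value: 1.416147
Error: 0.008914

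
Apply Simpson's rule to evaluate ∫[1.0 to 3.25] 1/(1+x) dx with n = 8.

f(x) = 1/(1+x)
a = 1.0, b = 3.25, n = 8
h = (b - a)/n = 0.281250

Simpson's rule: (h/3)[f(x₀) + 4f(x₁) + 2f(x₂) + ... + f(xₙ)]

x_0 = 1.0000, f(x_0) = 0.500000, coefficient = 1
x_1 = 1.2812, f(x_1) = 0.438356, coefficient = 4
x_2 = 1.5625, f(x_2) = 0.390244, coefficient = 2
x_3 = 1.8438, f(x_3) = 0.351648, coefficient = 4
x_4 = 2.1250, f(x_4) = 0.320000, coefficient = 2
x_5 = 2.4062, f(x_5) = 0.293578, coefficient = 4
x_6 = 2.6875, f(x_6) = 0.271186, coefficient = 2
x_7 = 2.9688, f(x_7) = 0.251969, coefficient = 4
x_8 = 3.2500, f(x_8) = 0.235294, coefficient = 1

I ≈ (0.281250/3) × 8.040359 = 0.753784
Exact value: 0.753772
Error: 0.000012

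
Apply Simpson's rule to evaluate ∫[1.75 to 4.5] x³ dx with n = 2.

f(x) = x³
a = 1.75, b = 4.5, n = 2
h = (b - a)/n = 1.375000

Simpson's rule: (h/3)[f(x₀) + 4f(x₁) + 2f(x₂) + ... + f(xₙ)]

x_0 = 1.7500, f(x_0) = 5.359375, coefficient = 1
x_1 = 3.1250, f(x_1) = 30.517578, coefficient = 4
x_2 = 4.5000, f(x_2) = 91.125000, coefficient = 1

I ≈ (1.375000/3) × 218.554688 = 100.170898
Exact value: 100.170898
Error: 0.000000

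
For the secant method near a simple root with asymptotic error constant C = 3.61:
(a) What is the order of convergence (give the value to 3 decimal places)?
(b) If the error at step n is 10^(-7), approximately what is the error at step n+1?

(a) Secant method has superlinear convergence with order φ = (1+√5)/2 ≈ 1.618.
    This means |e_{n+1}| ≈ C|e_n|^1.618.

(b) With |e_n| = 10^(-7) and C = 3.61:
    |e_{n+1}| ≈ 3.61 × (10^(-7))^1.618 = 3.61 × 10^(-11.33)

(a) ≈ 1.618 (golden ratio); (b) |e_{n+1}| ≈ 1.703e-11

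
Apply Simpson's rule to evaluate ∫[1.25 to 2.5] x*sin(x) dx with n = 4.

f(x) = x*sin(x)
a = 1.25, b = 2.5, n = 4
h = (b - a)/n = 0.312500

Simpson's rule: (h/3)[f(x₀) + 4f(x₁) + 2f(x₂) + ... + f(xₙ)]

x_0 = 1.2500, f(x_0) = 1.186231, coefficient = 1
x_1 = 1.5625, f(x_1) = 1.562446, coefficient = 4
x_2 = 1.8750, f(x_2) = 1.788911, coefficient = 2
x_3 = 2.1875, f(x_3) = 1.784539, coefficient = 4
x_4 = 2.5000, f(x_4) = 1.496180, coefficient = 1

I ≈ (0.312500/3) × 19.648174 = 2.046685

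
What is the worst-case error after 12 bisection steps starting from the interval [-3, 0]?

Bisection error bound: |error| ≤ (b-a)/2^n
|error| ≤ (0 - (-3))/2^12 = 3/2^12
|error| ≤ 0.0007324219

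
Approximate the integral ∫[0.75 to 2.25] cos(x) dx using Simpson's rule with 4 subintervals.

f(x) = cos(x)
a = 0.75, b = 2.25, n = 4
h = (b - a)/n = 0.375000

Simpson's rule: (h/3)[f(x₀) + 4f(x₁) + 2f(x₂) + ... + f(xₙ)]

x_0 = 0.7500, f(x_0) = 0.731689, coefficient = 1
x_1 = 1.1250, f(x_1) = 0.431177, coefficient = 4
x_2 = 1.5000, f(x_2) = 0.070737, coefficient = 2
x_3 = 1.8750, f(x_3) = -0.299534, coefficient = 4
x_4 = 2.2500, f(x_4) = -0.628174, coefficient = 1

I ≈ (0.375000/3) × 0.771562 = 0.096445
Exact value: 0.096434
Error: 0.000011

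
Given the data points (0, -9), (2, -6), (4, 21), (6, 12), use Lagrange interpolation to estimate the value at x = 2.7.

Lagrange interpolation formula:
P(x) = Σ yᵢ × Lᵢ(x)
where Lᵢ(x) = Π_{j≠i} (x - xⱼ)/(xᵢ - xⱼ)

L_0(2.7) = (2.7 - 2)/(0 - 2) × (2.7 - 4)/(0 - 4) × (2.7 - 6)/(0 - 6) = -0.062563
L_1(2.7) = (2.7 - 0)/(2 - 0) × (2.7 - 4)/(2 - 4) × (2.7 - 6)/(2 - 6) = 0.723937
L_2(2.7) = (2.7 - 0)/(4 - 0) × (2.7 - 2)/(4 - 2) × (2.7 - 6)/(4 - 6) = 0.389813
L_3(2.7) = (2.7 - 0)/(6 - 0) × (2.7 - 2)/(6 - 2) × (2.7 - 4)/(6 - 4) = -0.051188

P(2.7) = (-9)×L_0(2.7) + (-6)×L_1(2.7) + 21×L_2(2.7) + 12×L_3(2.7)
P(2.7) = 3.791250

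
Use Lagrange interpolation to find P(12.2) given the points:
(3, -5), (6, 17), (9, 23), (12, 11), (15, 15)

Lagrange interpolation formula:
P(x) = Σ yᵢ × Lᵢ(x)
where Lᵢ(x) = Π_{j≠i} (x - xⱼ)/(xᵢ - xⱼ)

L_0(12.2) = (12.2 - 6)/(3 - 6) × (12.2 - 9)/(3 - 9) × (12.2 - 12)/(3 - 12) × (12.2 - 15)/(3 - 15) = -0.005715
L_1(12.2) = (12.2 - 3)/(6 - 3) × (12.2 - 9)/(6 - 9) × (12.2 - 12)/(6 - 12) × (12.2 - 15)/(6 - 15) = 0.033923
L_2(12.2) = (12.2 - 3)/(9 - 3) × (12.2 - 6)/(9 - 6) × (12.2 - 12)/(9 - 12) × (12.2 - 15)/(9 - 15) = -0.098588
L_3(12.2) = (12.2 - 3)/(12 - 3) × (12.2 - 6)/(12 - 6) × (12.2 - 9)/(12 - 9) × (12.2 - 15)/(12 - 15) = 1.051602
L_4(12.2) = (12.2 - 3)/(15 - 3) × (12.2 - 6)/(15 - 6) × (12.2 - 9)/(15 - 9) × (12.2 - 12)/(15 - 12) = 0.018779

P(12.2) = (-5)×L_0(12.2) + 17×L_1(12.2) + 23×L_2(12.2) + 11×L_3(12.2) + 15×L_4(12.2)
P(12.2) = 10.187042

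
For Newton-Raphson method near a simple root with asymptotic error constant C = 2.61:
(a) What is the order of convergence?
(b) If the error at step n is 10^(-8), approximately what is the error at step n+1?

(a) Newton-Raphson has quadratic (order 2) convergence near simple roots.
    This means |e_{n+1}| ≈ C|e_n|².

(b) With |e_n| = 10^(-8) and C = 2.61:
    |e_{n+1}| ≈ 2.61 × (10^(-8))² = 2.61 × 10^(-16)

(a) 2 (quadratic); (b) |e_{n+1}| ≈ 2.610e-16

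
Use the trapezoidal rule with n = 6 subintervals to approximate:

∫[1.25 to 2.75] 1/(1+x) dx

f(x) = 1/(1+x)
a = 1.25, b = 2.75, n = 6
h = (b - a)/n = 0.250000

Trapezoidal rule: (h/2)[f(x₀) + 2f(x₁) + 2f(x₂) + ... + f(xₙ)]

x_0 = 1.2500, f(x_0) = 0.444444, coefficient = 1
x_1 = 1.5000, f(x_1) = 0.400000, coefficient = 2
x_2 = 1.7500, f(x_2) = 0.363636, coefficient = 2
x_3 = 2.0000, f(x_3) = 0.333333, coefficient = 2
x_4 = 2.2500, f(x_4) = 0.307692, coefficient = 2
x_5 = 2.5000, f(x_5) = 0.285714, coefficient = 2
x_6 = 2.7500, f(x_6) = 0.266667, coefficient = 1

I ≈ (0.250000/2) × 4.091864 = 0.511483
Exact value: 0.510826
Error: 0.000657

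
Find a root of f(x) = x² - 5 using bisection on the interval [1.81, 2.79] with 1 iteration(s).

f(x) = x² - 5
Initial interval: [1.81, 2.79]

Iteration 1:
  c_1 = (1.810000 + 2.790000)/2 = 2.300000
  f(c_1) = f(2.300000) = 0.290000
  f(a) × f(c) < 0, new interval: [1.810000, 2.300000]

After 1 iteration(s), the approximation is c_1 = 2.300000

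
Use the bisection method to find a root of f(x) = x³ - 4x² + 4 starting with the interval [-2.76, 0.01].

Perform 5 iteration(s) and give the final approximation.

f(x) = x³ - 4x² + 4
Initial interval: [-2.76, 0.01]

Iteration 1:
  c_1 = (-2.760000 + 0.010000)/2 = -1.375000
  f(c_1) = f(-1.375000) = -6.162109
  f(a) × f(c) ≥ 0, new interval: [-1.375000, 0.010000]
Iteration 2:
  c_2 = (-1.375000 + 0.010000)/2 = -0.682500
  f(c_2) = f(-0.682500) = 1.818862
  f(a) × f(c) < 0, new interval: [-1.375000, -0.682500]
Iteration 3:
  c_3 = (-1.375000 + (-0.682500))/2 = -1.028750
  f(c_3) = f(-1.028750) = -1.322060
  f(a) × f(c) ≥ 0, new interval: [-1.028750, -0.682500]
Iteration 4:
  c_4 = (-1.028750 + (-0.682500))/2 = -0.855625
  f(c_4) = f(-0.855625) = 0.445225
  f(a) × f(c) < 0, new interval: [-1.028750, -0.855625]
Iteration 5:
  c_5 = (-1.028750 + (-0.855625))/2 = -0.942188
  f(c_5) = f(-0.942188) = -0.387265
  f(a) × f(c) ≥ 0, new interval: [-0.942188, -0.855625]

After 5 iteration(s), the approximation is c_5 = -0.942188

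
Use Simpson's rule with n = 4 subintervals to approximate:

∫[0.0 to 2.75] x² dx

f(x) = x²
a = 0.0, b = 2.75, n = 4
h = (b - a)/n = 0.687500

Simpson's rule: (h/3)[f(x₀) + 4f(x₁) + 2f(x₂) + ... + f(xₙ)]

x_0 = 0.0000, f(x_0) = 0.000000, coefficient = 1
x_1 = 0.6875, f(x_1) = 0.472656, coefficient = 4
x_2 = 1.3750, f(x_2) = 1.890625, coefficient = 2
x_3 = 2.0625, f(x_3) = 4.253906, coefficient = 4
x_4 = 2.7500, f(x_4) = 7.562500, coefficient = 1

I ≈ (0.687500/3) × 30.250000 = 6.932292
Exact value: 6.932292
Error: 0.000000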